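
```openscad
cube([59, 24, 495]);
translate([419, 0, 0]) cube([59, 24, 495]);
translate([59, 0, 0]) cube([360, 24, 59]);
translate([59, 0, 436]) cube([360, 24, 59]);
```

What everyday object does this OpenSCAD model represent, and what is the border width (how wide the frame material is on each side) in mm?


A picture frame. The border width is 59 mm.

Four thin pieces enclosing a rectangular opening — a picture frame. The two full-height stiles are 495 mm tall; the top rail sits at z = 436 and is 59 mm tall, so the border above the opening is 495 − 436 = 59 mm, matching the stile x-width.


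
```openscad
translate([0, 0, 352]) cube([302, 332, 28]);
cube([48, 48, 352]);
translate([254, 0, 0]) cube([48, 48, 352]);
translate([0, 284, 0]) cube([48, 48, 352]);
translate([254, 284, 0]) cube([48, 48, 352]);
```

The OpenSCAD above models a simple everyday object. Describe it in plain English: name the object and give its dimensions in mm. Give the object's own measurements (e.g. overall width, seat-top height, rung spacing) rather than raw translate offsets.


A simple wooden stool: a rectangular seat 302 mm (x) by 332 mm (y), 28 mm thick, top face at z = 380 mm, on four square legs, each 48×48 mm in cross-section. The legs rest on z = 0, each flush with a corner of the seat.


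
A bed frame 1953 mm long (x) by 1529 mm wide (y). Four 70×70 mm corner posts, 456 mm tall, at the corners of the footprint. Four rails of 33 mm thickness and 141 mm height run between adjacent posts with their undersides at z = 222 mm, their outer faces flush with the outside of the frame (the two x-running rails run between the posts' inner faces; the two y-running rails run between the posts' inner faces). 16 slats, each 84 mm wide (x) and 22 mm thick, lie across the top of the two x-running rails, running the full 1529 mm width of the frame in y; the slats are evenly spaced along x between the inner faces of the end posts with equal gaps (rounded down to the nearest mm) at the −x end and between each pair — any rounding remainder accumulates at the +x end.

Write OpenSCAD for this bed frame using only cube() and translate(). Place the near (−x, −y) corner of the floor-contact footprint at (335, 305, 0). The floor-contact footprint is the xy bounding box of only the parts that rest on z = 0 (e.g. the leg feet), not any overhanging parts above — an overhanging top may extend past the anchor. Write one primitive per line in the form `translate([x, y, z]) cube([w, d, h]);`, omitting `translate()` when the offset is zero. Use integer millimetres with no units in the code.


translate([335, 305, 0]) cube([70, 70, 456]);
translate([335, 1764, 0]) cube([70, 70, 456]);
translate([2218, 305, 0]) cube([70, 70, 456]);
translate([2218, 1764, 0]) cube([70, 70, 456]);
translate([405, 305, 222]) cube([1813, 33, 141]);
translate([405, 1801, 222]) cube([1813, 33, 141]);
translate([335, 375, 222]) cube([33, 1389, 141]);
translate([2255, 375, 222]) cube([33, 1389, 141]);
translate([432, 305, 363]) cube([84, 1529, 22]);
translate([543, 305, 363]) cube([84, 1529, 22]);
translate([654, 305, 363]) cube([84, 1529, 22]);
translate([765, 305, 363]) cube([84, 1529, 22]);
translate([876, 305, 363]) cube([84, 1529, 22]);
translate([987, 305, 363]) cube([84, 1529, 22]);
translate([1098, 305, 363]) cube([84, 1529, 22]);
translate([1209, 305, 363]) cube([84, 1529, 22]);
translate([1320, 305, 363]) cube([84, 1529, 22]);
translate([1431, 305, 363]) cube([84, 1529, 22]);
translate([1542, 305, 363]) cube([84, 1529, 22]);
translate([1653, 305, 363]) cube([84, 1529, 22]);
translate([1764, 305, 363]) cube([84, 1529, 22]);
translate([1875, 305, 363]) cube([84, 1529, 22]);
translate([1986, 305, 363]) cube([84, 1529, 22]);
translate([2097, 305, 363]) cube([84, 1529, 22]);


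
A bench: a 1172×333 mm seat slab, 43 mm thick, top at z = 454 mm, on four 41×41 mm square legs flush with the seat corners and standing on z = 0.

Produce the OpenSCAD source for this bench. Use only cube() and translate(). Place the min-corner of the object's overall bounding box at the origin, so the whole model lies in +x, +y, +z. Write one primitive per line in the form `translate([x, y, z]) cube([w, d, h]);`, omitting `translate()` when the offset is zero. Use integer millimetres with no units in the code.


// leg_h = 454 − 43 = 411
translate([0, 0, 411]) cube([1172, 333, 43]);
cube([41, 41, 411]);
translate([0, 292, 0]) cube([41, 41, 411]);
translate([1131, 0, 0]) cube([41, 41, 411]);
translate([1131, 292, 0]) cube([41, 41, 411]);


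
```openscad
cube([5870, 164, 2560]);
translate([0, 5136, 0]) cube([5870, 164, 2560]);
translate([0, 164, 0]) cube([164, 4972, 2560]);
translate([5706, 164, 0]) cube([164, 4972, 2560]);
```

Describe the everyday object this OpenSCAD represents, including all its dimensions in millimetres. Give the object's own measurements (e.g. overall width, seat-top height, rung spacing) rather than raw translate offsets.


The wall frame of a small rectangular building: four walls, each 2560 mm tall and 164 mm thick, enclosing a footprint 5870 mm (x) by 5300 mm (y) outside-to-outside, with no floor or roof. The front and back walls (the −y and +y sides) span the full width; the two side walls fit between them.


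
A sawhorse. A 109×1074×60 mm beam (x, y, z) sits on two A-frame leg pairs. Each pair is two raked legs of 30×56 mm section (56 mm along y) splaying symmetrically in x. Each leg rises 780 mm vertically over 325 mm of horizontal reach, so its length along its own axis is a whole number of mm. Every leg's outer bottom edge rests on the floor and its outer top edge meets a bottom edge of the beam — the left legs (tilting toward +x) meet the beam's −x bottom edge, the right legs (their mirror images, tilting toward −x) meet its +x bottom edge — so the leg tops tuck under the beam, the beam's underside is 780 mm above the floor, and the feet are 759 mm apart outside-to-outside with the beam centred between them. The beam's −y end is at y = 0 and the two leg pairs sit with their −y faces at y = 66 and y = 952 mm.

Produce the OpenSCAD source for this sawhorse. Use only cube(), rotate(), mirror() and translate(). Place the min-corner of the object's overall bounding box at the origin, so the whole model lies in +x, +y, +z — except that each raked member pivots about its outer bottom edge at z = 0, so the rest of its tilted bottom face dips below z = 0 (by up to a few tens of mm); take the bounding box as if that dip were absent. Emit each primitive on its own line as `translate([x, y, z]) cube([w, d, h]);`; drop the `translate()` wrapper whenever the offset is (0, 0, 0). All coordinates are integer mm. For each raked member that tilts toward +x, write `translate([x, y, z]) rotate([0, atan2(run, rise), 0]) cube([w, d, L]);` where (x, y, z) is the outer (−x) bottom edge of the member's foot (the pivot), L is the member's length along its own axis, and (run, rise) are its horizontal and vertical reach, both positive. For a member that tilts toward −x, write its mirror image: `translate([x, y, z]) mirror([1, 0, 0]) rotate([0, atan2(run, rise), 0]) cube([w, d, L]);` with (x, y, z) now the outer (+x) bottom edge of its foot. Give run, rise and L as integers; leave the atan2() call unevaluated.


translate([325, 0, 780]) cube([109, 1074, 60]);
translate([0, 66, 0]) rotate([0, atan2(325, 780), 0]) cube([30, 56, 845]);
translate([759, 66, 0]) mirror([1, 0, 0]) rotate([0, atan2(325, 780), 0]) cube([30, 56, 845]);
translate([0, 952, 0]) rotate([0, atan2(325, 780), 0]) cube([30, 56, 845]);
translate([759, 952, 0]) mirror([1, 0, 0]) rotate([0, atan2(325, 780), 0]) cube([30, 56, 845]);


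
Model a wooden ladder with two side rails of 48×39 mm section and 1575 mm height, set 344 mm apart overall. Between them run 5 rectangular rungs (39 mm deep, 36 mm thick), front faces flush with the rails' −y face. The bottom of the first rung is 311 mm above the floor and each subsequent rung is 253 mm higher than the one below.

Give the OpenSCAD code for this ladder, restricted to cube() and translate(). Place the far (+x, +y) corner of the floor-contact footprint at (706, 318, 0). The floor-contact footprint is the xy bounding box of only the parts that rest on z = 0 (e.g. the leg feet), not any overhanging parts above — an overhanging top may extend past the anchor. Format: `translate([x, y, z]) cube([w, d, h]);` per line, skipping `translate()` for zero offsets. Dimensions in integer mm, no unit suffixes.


translate([362, 279, 0]) cube([48, 39, 1575]);
translate([658, 279, 0]) cube([48, 39, 1575]);
translate([410, 279, 311]) cube([248, 39, 36]);
translate([410, 279, 564]) cube([248, 39, 36]);
translate([410, 279, 817]) cube([248, 39, 36]);
translate([410, 279, 1070]) cube([248, 39, 36]);
translate([410, 279, 1323]) cube([248, 39, 36]);


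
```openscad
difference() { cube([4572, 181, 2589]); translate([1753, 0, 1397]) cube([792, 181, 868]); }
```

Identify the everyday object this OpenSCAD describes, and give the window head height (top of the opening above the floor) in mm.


A wall with a window opening. The window head height is 2265 mm.

A wall with a rectangular opening subtracted — a window. Sill at z = 1397, opening 868 mm tall, so the head is at 1397 + 868 = 2265 mm.


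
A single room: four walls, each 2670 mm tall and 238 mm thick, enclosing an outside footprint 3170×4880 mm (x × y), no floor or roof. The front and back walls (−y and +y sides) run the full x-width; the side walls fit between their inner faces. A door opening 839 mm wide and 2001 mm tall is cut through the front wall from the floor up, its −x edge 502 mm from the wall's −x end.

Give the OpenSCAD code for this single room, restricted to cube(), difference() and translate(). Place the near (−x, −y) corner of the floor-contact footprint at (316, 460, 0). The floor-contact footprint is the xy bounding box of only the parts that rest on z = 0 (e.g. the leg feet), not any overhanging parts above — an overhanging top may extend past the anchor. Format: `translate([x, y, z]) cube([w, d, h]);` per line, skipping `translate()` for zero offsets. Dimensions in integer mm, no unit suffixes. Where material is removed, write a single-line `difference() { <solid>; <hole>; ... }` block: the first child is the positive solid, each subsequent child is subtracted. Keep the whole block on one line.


difference() { translate([316, 460, 0]) cube([3170, 238, 2670]); translate([818, 460, 0]) cube([839, 238, 2001]); }
translate([316, 5102, 0]) cube([3170, 238, 2670]);
translate([316, 698, 0]) cube([238, 4404, 2670]);
translate([3248, 698, 0]) cube([238, 4404, 2670]);


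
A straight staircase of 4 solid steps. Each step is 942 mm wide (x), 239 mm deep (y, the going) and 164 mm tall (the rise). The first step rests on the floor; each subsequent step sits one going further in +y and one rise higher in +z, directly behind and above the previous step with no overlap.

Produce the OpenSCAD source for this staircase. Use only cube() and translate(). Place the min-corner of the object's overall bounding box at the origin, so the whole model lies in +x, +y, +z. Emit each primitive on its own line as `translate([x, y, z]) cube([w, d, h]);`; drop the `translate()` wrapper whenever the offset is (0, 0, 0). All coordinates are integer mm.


cube([942, 239, 164]);
translate([0, 239, 164]) cube([942, 239, 164]);
translate([0, 478, 328]) cube([942, 239, 164]);
translate([0, 717, 492]) cube([942, 239, 164]);


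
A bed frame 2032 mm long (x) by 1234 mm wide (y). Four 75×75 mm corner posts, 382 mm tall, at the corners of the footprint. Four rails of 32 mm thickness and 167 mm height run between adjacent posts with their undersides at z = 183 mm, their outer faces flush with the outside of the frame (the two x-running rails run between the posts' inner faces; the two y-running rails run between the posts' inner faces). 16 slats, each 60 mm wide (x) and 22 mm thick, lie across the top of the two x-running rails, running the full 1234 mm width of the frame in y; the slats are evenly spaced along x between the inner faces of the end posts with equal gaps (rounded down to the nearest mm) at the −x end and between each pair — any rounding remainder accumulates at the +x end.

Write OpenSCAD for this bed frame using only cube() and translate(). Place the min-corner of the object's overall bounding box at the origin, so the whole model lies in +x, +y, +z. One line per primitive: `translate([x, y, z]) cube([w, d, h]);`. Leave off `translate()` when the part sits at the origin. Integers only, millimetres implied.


cube([75, 75, 382]);
translate([0, 1159, 0]) cube([75, 75, 382]);
translate([1957, 0, 0]) cube([75, 75, 382]);
translate([1957, 1159, 0]) cube([75, 75, 382]);
translate([75, 0, 183]) cube([1882, 32, 167]);
translate([75, 1202, 183]) cube([1882, 32, 167]);
translate([0, 75, 183]) cube([32, 1084, 167]);
translate([2000, 75, 183]) cube([32, 1084, 167]);
translate([129, 0, 350]) cube([60, 1234, 22]);
translate([243, 0, 350]) cube([60, 1234, 22]);
translate([357, 0, 350]) cube([60, 1234, 22]);
translate([471, 0, 350]) cube([60, 1234, 22]);
translate([585, 0, 350]) cube([60, 1234, 22]);
translate([699, 0, 350]) cube([60, 1234, 22]);
translate([813, 0, 350]) cube([60, 1234, 22]);
translate([927, 0, 350]) cube([60, 1234, 22]);
translate([1041, 0, 350]) cube([60, 1234, 22]);
translate([1155, 0, 350]) cube([60, 1234, 22]);
translate([1269, 0, 350]) cube([60, 1234, 22]);
translate([1383, 0, 350]) cube([60, 1234, 22]);
translate([1497, 0, 350]) cube([60, 1234, 22]);
translate([1611, 0, 350]) cube([60, 1234, 22]);
translate([1725, 0, 350]) cube([60, 1234, 22]);
translate([1839, 0, 350]) cube([60, 1234, 22]);


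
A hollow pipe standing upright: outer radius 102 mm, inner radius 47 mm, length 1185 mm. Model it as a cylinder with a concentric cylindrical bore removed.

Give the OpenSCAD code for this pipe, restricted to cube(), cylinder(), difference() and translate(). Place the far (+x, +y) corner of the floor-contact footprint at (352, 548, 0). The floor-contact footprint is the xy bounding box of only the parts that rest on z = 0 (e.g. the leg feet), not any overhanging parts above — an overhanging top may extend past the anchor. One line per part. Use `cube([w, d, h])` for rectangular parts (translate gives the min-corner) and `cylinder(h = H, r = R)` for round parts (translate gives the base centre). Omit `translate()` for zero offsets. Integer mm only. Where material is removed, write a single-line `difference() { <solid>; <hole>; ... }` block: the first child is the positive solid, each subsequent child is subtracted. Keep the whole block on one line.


difference() { translate([250, 446, 0]) cylinder(h = 1185, r = 102); translate([250, 446, 0]) cylinder(h = 1185, r = 47); }


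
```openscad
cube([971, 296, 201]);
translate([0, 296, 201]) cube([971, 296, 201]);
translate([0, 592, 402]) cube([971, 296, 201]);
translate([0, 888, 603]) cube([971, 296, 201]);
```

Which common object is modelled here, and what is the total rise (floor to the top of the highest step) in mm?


A staircase. The total rise is 804 mm.

4 identical blocks, each offset up and back from the previous — a staircase. Each step is 201 mm tall and there are 4 of them, so the total rise is 4 × 201 = 804 mm.


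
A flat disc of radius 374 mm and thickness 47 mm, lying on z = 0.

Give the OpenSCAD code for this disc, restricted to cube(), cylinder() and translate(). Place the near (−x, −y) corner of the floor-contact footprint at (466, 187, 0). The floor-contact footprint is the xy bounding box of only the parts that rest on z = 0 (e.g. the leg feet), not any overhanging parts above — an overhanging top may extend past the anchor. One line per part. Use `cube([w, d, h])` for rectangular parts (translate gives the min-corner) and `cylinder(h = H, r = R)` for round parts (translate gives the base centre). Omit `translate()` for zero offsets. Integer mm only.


translate([840, 561, 0]) cylinder(h = 47, r = 374);


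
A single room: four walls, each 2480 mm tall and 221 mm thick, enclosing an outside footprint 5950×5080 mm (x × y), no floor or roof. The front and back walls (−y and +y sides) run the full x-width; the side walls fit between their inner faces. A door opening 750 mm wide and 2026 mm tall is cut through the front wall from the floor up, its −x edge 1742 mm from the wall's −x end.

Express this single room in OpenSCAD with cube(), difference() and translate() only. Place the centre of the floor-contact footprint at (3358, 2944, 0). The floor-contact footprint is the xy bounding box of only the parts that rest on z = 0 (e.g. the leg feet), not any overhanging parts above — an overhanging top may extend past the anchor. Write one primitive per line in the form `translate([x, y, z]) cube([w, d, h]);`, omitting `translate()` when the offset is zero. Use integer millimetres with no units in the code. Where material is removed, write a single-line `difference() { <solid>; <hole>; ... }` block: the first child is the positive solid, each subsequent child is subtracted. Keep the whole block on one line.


difference() { translate([383, 404, 0]) cube([5950, 221, 2480]); translate([2125, 404, 0]) cube([750, 221, 2026]); }
translate([383, 5263, 0]) cube([5950, 221, 2480]);
translate([383, 625, 0]) cube([221, 4638, 2480]);
translate([6112, 625, 0]) cube([221, 4638, 2480]);


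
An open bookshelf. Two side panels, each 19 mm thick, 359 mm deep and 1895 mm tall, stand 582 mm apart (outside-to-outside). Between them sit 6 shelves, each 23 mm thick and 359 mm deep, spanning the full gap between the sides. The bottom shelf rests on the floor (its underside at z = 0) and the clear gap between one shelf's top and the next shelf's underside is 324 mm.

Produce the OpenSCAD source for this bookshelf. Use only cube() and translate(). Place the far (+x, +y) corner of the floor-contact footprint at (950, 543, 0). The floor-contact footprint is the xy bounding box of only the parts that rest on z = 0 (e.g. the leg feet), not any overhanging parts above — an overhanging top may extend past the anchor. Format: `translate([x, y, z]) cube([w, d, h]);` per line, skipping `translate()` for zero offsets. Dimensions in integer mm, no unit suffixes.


translate([368, 184, 0]) cube([19, 359, 1895]);
translate([931, 184, 0]) cube([19, 359, 1895]);
translate([387, 184, 0]) cube([544, 359, 23]);
translate([387, 184, 347]) cube([544, 359, 23]);
translate([387, 184, 694]) cube([544, 359, 23]);
translate([387, 184, 1041]) cube([544, 359, 23]);
translate([387, 184, 1388]) cube([544, 359, 23]);
translate([387, 184, 1735]) cube([544, 359, 23]);


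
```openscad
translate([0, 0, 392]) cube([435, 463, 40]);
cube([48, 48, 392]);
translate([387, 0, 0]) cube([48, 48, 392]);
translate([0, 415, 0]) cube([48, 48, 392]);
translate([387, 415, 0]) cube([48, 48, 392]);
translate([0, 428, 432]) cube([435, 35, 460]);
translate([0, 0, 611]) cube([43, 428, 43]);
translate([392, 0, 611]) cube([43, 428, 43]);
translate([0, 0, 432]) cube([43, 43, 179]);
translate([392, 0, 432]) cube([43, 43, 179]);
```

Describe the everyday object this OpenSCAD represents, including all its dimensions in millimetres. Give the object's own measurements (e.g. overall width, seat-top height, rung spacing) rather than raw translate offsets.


A chair. The seat is a 435×463×40 mm slab with its top at z = 432 mm, on four 48×48 mm corner legs (flush with the seat edges, standing on z = 0). A flat backrest 35 mm thick, 460 mm tall, spans the full seat width and rises from the seat top along its +y edge, rear face flush with the rear of the seat. Two armrests of 43×43 mm section run along each side from the seat's front edge to the front of the backrest, top faces 222 mm above the seat top and outer faces flush with the seat's x-edges; a 43×43 mm post under the front of each armrest stands on the seat at the front corner.


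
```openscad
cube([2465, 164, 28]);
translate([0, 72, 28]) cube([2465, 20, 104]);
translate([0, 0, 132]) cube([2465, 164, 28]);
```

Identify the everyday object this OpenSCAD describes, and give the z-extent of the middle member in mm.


An I-beam. The web height is 104 mm.

Two wide flanges with a thin centred web — an I-beam. Overall 160 mm minus two 28 mm flanges gives a web of 160 − 2·28 = 104 mm.


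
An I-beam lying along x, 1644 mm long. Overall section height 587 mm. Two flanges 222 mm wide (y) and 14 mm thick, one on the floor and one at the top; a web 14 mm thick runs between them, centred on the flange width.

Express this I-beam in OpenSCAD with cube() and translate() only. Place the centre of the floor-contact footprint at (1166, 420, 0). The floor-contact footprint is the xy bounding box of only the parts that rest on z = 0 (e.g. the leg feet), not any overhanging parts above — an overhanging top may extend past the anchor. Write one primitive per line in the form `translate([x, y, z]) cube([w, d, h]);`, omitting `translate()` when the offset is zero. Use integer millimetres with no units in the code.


translate([344, 309, 0]) cube([1644, 222, 14]);
translate([344, 413, 14]) cube([1644, 14, 559]);
translate([344, 309, 573]) cube([1644, 222, 14]);


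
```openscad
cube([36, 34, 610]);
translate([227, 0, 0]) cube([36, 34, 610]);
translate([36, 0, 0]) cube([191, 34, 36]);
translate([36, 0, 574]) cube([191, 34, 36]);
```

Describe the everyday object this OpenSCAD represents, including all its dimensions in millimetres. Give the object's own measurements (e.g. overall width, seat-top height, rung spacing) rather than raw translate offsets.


A rectangular picture frame lying in the x–z plane (depth along y). The opening is 191 mm wide (x) by 538 mm tall (z), surrounded by a border 36 mm wide on all four sides. The frame is 34 mm deep and is made of two full-height vertical stiles with two horizontal rails fitted between them.


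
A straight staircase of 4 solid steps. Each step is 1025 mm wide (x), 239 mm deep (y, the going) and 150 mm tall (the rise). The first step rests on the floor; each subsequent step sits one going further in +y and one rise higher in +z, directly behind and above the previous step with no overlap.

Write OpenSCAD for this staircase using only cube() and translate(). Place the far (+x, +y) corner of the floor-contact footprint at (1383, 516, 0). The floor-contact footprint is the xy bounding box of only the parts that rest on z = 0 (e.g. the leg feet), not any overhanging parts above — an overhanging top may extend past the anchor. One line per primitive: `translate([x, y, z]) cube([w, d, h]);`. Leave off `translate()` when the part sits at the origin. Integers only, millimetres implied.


translate([358, 277, 0]) cube([1025, 239, 150]);
translate([358, 516, 150]) cube([1025, 239, 150]);
translate([358, 755, 300]) cube([1025, 239, 150]);
translate([358, 994, 450]) cube([1025, 239, 150]);


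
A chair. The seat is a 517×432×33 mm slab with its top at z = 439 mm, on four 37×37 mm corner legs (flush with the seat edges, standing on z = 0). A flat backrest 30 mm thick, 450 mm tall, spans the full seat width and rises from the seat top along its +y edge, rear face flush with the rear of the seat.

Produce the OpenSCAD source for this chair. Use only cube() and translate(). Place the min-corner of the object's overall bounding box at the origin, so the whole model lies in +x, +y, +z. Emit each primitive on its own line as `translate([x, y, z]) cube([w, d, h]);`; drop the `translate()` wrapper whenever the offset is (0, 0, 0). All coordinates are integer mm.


translate([0, 0, 406]) cube([517, 432, 33]);
cube([37, 37, 406]);
translate([480, 0, 0]) cube([37, 37, 406]);
translate([0, 395, 0]) cube([37, 37, 406]);
translate([480, 395, 0]) cube([37, 37, 406]);
translate([0, 402, 439]) cube([517, 30, 450]);


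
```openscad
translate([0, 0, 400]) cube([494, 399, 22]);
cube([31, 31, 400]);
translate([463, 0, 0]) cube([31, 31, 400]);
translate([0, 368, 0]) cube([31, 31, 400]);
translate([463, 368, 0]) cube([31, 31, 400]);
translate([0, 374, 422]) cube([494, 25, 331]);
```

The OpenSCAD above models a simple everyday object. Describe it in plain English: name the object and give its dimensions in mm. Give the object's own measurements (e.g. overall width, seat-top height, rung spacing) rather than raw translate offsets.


A chair. The seat is a 494×399×22 mm slab with its top at z = 422 mm, on four 31×31 mm corner legs (flush with the seat edges, standing on z = 0). A flat backrest 25 mm thick, 331 mm tall, spans the full seat width and rises from the seat top along its +y edge, rear face flush with the rear of the seat.


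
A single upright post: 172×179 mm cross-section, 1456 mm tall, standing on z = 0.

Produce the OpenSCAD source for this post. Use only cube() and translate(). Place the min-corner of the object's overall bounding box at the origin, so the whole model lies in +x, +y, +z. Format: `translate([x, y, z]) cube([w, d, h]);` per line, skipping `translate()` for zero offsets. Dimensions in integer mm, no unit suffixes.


cube([172, 179, 1456]);


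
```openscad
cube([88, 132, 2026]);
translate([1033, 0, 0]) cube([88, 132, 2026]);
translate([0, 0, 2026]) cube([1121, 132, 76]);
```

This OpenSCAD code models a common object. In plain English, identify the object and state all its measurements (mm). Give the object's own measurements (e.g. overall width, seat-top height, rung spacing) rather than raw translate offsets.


A door frame. The clear opening is 945 mm wide and 2026 mm high. Two 88 mm wide jambs, 132 mm deep, stand either side of the opening from the floor to the top of the opening. A 76 mm thick head sits across the top of both jambs, spanning the full outside width of the frame.


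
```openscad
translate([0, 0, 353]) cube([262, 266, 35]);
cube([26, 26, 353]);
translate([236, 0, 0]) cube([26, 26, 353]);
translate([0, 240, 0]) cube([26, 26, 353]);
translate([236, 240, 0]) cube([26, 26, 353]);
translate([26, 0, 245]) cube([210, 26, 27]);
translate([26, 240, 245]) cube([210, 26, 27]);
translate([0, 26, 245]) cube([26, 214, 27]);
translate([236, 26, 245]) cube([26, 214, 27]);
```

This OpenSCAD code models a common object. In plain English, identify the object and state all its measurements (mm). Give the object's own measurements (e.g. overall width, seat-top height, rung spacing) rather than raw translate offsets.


A simple wooden stool: a rectangular seat 262 mm (x) by 266 mm (y), 35 mm thick, top face at z = 388 mm, on four square legs, each 26×26 mm in cross-section. The legs rest on z = 0, each flush with a corner of the seat. Four stretchers, 26 mm wide and 27 mm tall, connect adjacent legs with their undersides at z = 245 mm, each running between the inner faces of the legs it joins and aligned with the legs' outer faces on the other axis.


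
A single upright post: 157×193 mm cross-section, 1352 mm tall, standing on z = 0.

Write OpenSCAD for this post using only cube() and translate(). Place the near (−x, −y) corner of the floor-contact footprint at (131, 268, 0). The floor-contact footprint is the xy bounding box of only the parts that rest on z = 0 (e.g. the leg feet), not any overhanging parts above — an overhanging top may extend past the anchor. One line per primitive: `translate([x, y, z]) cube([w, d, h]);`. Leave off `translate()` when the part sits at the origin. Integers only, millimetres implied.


translate([131, 268, 0]) cube([157, 193, 1352]);


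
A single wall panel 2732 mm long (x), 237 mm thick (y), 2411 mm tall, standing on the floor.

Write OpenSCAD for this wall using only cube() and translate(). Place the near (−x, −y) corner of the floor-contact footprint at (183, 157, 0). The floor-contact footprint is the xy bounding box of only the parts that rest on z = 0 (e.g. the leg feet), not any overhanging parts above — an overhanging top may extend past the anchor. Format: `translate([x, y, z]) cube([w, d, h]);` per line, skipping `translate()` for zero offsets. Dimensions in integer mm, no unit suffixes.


translate([183, 157, 0]) cube([2732, 237, 2411]);


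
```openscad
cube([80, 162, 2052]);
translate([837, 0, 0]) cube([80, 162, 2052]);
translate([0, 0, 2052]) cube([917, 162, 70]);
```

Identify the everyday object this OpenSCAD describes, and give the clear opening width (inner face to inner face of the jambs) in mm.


A door frame. The clear opening width is 757 mm.

Two 2052 mm tall posts with a header on top — a door frame. The left jamb is 80 mm wide at x = 0; the right jamb starts at x = 837. The clear opening is 837 − 80 = 757 mm.


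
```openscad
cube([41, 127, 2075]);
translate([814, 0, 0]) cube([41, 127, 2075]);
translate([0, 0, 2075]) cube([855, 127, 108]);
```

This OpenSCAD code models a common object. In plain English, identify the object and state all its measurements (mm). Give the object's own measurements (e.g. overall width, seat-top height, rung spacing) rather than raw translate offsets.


A door frame. The clear opening is 773 mm wide and 2075 mm high. Two 41 mm wide jambs, 127 mm deep, stand either side of the opening from the floor to the top of the opening. A 108 mm thick head sits across the top of both jambs, spanning the full outside width of the frame.


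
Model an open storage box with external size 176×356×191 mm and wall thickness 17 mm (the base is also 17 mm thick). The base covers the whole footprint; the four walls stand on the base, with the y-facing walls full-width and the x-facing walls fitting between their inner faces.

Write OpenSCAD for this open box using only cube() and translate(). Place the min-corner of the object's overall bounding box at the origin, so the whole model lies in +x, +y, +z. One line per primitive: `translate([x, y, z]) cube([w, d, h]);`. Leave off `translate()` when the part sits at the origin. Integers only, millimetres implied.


cube([176, 356, 17]);
translate([0, 0, 17]) cube([176, 17, 174]);
translate([0, 339, 17]) cube([176, 17, 174]);
translate([0, 17, 17]) cube([17, 322, 174]);
translate([159, 17, 17]) cube([17, 322, 174]);


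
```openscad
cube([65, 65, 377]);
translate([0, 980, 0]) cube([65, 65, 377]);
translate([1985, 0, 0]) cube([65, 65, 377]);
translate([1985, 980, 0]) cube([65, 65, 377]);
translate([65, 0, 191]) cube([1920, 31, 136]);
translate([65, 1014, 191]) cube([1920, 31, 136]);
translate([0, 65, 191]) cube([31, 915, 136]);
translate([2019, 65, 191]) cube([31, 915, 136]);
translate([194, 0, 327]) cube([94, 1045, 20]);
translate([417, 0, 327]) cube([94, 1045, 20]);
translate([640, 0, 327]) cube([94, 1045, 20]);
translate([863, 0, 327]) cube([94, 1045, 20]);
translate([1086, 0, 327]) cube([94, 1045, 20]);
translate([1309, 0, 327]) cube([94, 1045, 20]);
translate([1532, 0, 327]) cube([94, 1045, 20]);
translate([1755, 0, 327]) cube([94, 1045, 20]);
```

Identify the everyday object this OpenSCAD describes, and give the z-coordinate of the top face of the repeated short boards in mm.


A bed frame. The slat-top height is 347 mm.

Four posts, four rails, and a row of slats — a bed frame. Slats sit on the rails at z = 191 + 136 = 327; with slat thickness 20, the top is 347 mm.


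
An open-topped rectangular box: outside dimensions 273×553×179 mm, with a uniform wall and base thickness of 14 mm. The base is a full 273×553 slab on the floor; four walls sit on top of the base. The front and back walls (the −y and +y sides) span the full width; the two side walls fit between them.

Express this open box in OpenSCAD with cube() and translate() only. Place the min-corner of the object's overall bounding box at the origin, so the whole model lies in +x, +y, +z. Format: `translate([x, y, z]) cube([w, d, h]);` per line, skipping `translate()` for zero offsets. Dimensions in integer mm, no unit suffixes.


cube([273, 553, 14]);
translate([0, 0, 14]) cube([273, 14, 165]);
translate([0, 539, 14]) cube([273, 14, 165]);
translate([0, 14, 14]) cube([14, 525, 165]);
translate([259, 14, 14]) cube([14, 525, 165]);


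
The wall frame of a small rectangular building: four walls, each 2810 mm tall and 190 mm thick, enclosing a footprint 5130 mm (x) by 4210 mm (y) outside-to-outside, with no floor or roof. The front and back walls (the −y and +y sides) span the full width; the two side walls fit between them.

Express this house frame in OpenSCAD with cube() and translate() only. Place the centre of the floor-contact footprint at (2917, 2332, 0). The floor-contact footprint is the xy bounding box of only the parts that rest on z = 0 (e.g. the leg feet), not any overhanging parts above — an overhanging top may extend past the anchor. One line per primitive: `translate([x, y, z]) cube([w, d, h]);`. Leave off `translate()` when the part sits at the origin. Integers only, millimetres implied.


translate([352, 227, 0]) cube([5130, 190, 2810]);
translate([352, 4247, 0]) cube([5130, 190, 2810]);
translate([352, 417, 0]) cube([190, 3830, 2810]);
translate([5292, 417, 0]) cube([190, 3830, 2810]);


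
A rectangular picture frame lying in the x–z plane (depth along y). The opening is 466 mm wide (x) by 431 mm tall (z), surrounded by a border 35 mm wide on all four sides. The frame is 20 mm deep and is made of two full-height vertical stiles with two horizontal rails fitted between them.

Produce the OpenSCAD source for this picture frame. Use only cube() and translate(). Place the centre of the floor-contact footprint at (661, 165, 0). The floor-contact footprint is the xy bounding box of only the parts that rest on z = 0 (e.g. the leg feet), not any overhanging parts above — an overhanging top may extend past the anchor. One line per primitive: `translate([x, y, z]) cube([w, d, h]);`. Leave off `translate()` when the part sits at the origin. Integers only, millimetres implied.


translate([393, 155, 0]) cube([35, 20, 501]);
translate([894, 155, 0]) cube([35, 20, 501]);
translate([428, 155, 0]) cube([466, 20, 35]);
translate([428, 155, 466]) cube([466, 20, 35]);


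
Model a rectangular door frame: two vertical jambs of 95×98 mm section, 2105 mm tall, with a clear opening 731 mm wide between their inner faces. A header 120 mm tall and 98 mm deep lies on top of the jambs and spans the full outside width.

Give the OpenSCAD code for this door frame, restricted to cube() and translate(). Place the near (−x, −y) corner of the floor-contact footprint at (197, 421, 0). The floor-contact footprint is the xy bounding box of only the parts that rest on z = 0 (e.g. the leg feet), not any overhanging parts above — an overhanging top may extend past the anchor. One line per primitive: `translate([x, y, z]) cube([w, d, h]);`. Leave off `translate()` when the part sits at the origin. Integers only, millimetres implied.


translate([197, 421, 0]) cube([95, 98, 2105]);
translate([1023, 421, 0]) cube([95, 98, 2105]);
translate([197, 421, 2105]) cube([921, 98, 120]);


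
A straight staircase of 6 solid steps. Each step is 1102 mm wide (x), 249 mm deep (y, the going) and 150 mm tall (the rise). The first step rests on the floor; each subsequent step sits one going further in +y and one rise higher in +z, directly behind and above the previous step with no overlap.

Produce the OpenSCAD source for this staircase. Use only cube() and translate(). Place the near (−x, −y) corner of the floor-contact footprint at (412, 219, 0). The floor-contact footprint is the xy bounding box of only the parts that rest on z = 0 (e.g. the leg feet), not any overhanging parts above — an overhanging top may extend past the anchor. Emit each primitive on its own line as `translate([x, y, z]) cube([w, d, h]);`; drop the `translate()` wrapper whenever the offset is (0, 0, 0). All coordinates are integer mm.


translate([412, 219, 0]) cube([1102, 249, 150]);
translate([412, 468, 150]) cube([1102, 249, 150]);
translate([412, 717, 300]) cube([1102, 249, 150]);
translate([412, 966, 450]) cube([1102, 249, 150]);
translate([412, 1215, 600]) cube([1102, 249, 150]);
translate([412, 1464, 750]) cube([1102, 249, 150]);


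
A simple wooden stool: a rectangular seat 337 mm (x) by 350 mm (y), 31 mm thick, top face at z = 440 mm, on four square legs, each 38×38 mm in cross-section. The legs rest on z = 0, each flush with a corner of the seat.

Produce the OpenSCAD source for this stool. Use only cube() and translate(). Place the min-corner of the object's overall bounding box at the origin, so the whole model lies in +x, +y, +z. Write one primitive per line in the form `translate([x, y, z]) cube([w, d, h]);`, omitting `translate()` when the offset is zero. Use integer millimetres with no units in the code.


translate([0, 0, 409]) cube([337, 350, 31]);
cube([38, 38, 409]);
translate([299, 0, 0]) cube([38, 38, 409]);
translate([0, 312, 0]) cube([38, 38, 409]);
translate([299, 312, 0]) cube([38, 38, 409]);


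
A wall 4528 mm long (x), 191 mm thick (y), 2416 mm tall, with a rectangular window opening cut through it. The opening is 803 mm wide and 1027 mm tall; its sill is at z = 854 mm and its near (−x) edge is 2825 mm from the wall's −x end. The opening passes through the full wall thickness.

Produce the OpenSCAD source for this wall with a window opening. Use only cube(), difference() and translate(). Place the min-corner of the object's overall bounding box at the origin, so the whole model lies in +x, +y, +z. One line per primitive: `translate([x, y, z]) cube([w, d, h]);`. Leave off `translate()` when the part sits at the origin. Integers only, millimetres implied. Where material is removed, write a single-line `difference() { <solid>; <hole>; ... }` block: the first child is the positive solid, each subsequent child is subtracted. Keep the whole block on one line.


difference() { cube([4528, 191, 2416]); translate([2825, 0, 854]) cube([803, 191, 1027]); }


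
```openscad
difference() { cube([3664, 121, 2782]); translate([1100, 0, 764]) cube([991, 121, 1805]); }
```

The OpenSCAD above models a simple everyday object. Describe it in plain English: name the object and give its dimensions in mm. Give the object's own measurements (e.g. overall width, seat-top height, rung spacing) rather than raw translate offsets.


A wall 3664 mm long (x), 121 mm thick (y), 2782 mm tall, with a rectangular window opening cut through it. The opening is 991 mm wide and 1805 mm tall; its sill is at z = 764 mm and its near (−x) edge is 1100 mm from the wall's −x end. The opening passes through the full wall thickness.


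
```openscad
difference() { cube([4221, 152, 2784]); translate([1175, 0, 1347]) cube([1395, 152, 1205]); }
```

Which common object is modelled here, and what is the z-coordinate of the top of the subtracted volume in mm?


A wall with a window opening. The window head height is 2552 mm.

A wall with a rectangular opening subtracted — a window. Sill at z = 1347, opening 1205 mm tall, so the head is at 1347 + 1205 = 2552 mm.


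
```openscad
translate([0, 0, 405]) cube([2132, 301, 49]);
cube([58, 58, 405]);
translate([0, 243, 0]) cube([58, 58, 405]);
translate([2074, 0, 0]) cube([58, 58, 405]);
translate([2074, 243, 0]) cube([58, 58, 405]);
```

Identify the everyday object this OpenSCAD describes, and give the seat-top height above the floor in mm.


A bench. The seat-top height is 454 mm.

A long slab on four corner posts — a bench. The slab sits at z = 405 with thickness 49, so the top is 405 + 49 = 454 mm.


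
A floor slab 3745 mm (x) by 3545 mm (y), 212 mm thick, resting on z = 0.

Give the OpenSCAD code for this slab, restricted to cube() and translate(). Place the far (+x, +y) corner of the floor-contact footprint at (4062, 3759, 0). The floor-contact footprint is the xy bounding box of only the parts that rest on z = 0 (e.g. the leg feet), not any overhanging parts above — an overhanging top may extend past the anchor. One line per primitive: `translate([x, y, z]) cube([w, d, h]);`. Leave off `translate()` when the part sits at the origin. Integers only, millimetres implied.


translate([317, 214, 0]) cube([3745, 3545, 212]);


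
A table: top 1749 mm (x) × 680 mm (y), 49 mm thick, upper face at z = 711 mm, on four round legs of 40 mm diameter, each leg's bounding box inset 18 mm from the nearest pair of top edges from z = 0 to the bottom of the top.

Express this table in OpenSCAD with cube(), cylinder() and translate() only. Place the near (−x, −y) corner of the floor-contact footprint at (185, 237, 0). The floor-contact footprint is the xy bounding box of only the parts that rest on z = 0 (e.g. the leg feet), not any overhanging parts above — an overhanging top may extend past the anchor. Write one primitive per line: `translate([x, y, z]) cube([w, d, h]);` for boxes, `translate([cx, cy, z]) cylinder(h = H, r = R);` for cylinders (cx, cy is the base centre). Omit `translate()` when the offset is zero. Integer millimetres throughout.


translate([167, 219, 662]) cube([1749, 680, 49]);
translate([205, 257, 0]) cylinder(h = 662, r = 20);
translate([1878, 257, 0]) cylinder(h = 662, r = 20);
translate([205, 861, 0]) cylinder(h = 662, r = 20);
translate([1878, 861, 0]) cylinder(h = 662, r = 20);
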